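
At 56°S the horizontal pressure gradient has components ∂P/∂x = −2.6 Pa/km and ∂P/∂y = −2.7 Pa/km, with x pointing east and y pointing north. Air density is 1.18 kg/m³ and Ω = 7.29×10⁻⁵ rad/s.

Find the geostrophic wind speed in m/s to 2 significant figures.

26 m/s

Coriolis parameter at 56°S:
f = 2Ω sin φ = 2 × 7.29×10⁻⁵ × sin 56° = 1.21×10⁻⁴ s⁻¹
In the Southern Hemisphere f is negative: f = −1.21×10⁻⁴ s⁻¹.
Component geostrophic relations (x east, y north):
u_g = −(1/(fρ)) ∂P/∂y,  v_g = (1/(fρ)) ∂P/∂x
u_g = −(−2.7×10⁻³)/(−1.21×10⁻⁴ × 1.18) = −18.9 m/s;  v_g = (−2.6×10⁻³)/(−1.21×10⁻⁴ × 1.18) = 18.2 m/s
|V_g| = √(u_g² + v_g²) = 26.3 m/s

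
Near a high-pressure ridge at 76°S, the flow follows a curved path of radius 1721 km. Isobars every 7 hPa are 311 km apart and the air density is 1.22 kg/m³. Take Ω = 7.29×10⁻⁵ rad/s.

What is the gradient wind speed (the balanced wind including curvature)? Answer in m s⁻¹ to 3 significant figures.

13.8 m s⁻¹

Coriolis parameter at 76°S:
f = 2Ω sin φ = 2 × 7.29×10⁻⁵ × sin 76° = 1.41×10⁻⁴ s⁻¹
Pressure gradient: |∂P/∂n| = 700 Pa / 311000 m = 2.25×10⁻³ Pa/m
Geostrophic speed: V_g = |∂P/∂n|/(fρ) = 2.25×10⁻³/(1.41×10⁻⁴ × 1.22) = 13.0 m/s
Around a high, pressure-gradient force acts outward with centrifugal, so Coriolis balances both:
fV = (1/ρ)|∂P/∂n| + V²/R  →  V² − fR·V + fR·V_g = 0
With fR = 1.41×10⁻⁴ × 1721×10³ m = 243 m/s:
V = [fR − √((fR)² − 4 fR V_g)]/2 = [243 − √(243² − 4×243×13)]/2 = 13.8 m/s
Supergeostrophic (V > V_g = 13 m/s), as expected around a high.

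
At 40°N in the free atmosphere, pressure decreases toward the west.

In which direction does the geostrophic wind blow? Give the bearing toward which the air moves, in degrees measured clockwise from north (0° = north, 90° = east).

The pressure-gradient force points toward the west (bearing 270°).
Geostrophic balance: in the Northern Hemisphere the Coriolis force deflects motion to the right, so the geostrophic wind blows 90° to the right of the pressure-gradient force (low pressure on the left).
Rotating 270° by 90° clockwise gives 000° — the wind blows toward the north.

000°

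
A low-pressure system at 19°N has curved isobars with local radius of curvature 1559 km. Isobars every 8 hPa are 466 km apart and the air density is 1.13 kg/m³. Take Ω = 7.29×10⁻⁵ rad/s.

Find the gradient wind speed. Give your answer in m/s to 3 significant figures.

24.1 m/s

Coriolis parameter at 19°N:
f = 2Ω sin φ = 2 × 7.29×10⁻⁵ × sin 19° = 4.75×10⁻⁵ s⁻¹
Pressure gradient: |∂P/∂n| = 800 Pa / 466000 m = 1.72×10⁻³ Pa/m
Geostrophic speed: V_g = |∂P/∂n|/(fρ) = 1.72×10⁻³/(4.75×10⁻⁵ × 1.13) = 32.0 m/s
Around a low, centrifugal force acts outward with Coriolis, so pressure-gradient force balances both:
(1/ρ)|∂P/∂n| = fV + V²/R  →  V² + fR·V − fR·V_g = 0
With fR = 4.75×10⁻⁵ × 1559×10³ m = 74.0 m/s:
V = [−fR + √((fR)² + 4 fR V_g)]/2 = [−74.0 + √(74.0² + 4×74.0×32)]/2 = 24.1 m/s
Subgeostrophic (V < V_g = 32 m/s), as expected around a low.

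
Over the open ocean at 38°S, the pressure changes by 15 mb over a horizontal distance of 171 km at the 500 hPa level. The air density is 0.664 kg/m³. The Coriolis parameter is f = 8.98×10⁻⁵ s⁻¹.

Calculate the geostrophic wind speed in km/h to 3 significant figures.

Pressure gradient: |∂P/∂n| = 1500 Pa / 171000 m = 8.77×10⁻³ Pa/m
Geostrophic balance (pressure-gradient force = Coriolis force):
V_g = (1/(fρ)) |∂P/∂n| = 8.77×10⁻³ / (8.98×10⁻⁵ × 0.664) = 147 m/s
Converting: 147 m/s × 3.6 = 530 km/h

530 km/h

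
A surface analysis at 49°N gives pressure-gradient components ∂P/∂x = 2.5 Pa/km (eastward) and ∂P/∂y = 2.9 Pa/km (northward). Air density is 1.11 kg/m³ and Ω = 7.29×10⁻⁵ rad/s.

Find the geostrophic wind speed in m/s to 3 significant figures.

31.3 m/s

Coriolis parameter at 49°N:
f = 2Ω sin φ = 2 × 7.29×10⁻⁵ × sin 49° = 1.10×10⁻⁴ s⁻¹
Component geostrophic relations (x east, y north):
u_g = −(1/(fρ)) ∂P/∂y,  v_g = (1/(fρ)) ∂P/∂x
u_g = −(2.9×10⁻³)/(1.10×10⁻⁴ × 1.11) = −23.7 m/s;  v_g = (2.5×10⁻³)/(1.10×10⁻⁴ × 1.11) = 20.5 m/s
|V_g| = √(u_g² + v_g²) = 31.3 m/s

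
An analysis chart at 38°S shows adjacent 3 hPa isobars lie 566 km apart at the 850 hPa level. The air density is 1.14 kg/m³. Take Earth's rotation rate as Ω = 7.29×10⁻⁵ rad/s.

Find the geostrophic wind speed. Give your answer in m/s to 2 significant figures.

Coriolis parameter at 38°S:
f = 2Ω sin φ = 2 × 7.29×10⁻⁵ × sin 38° = 8.98×10⁻⁵ s⁻¹
Pressure gradient: |∂P/∂n| = 300 Pa / 566000 m = 5.30×10⁻⁴ Pa/m
Geostrophic balance (pressure-gradient force = Coriolis force):
V_g = (1/(fρ)) |∂P/∂n| = 5.30×10⁻⁴ / (8.98×10⁻⁵ × 1.14) = 5.18 m/s

5.2 m/s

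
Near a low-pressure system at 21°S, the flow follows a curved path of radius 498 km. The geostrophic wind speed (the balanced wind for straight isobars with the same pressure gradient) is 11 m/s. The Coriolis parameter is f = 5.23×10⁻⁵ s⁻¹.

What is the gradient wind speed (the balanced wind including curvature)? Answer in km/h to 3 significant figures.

Around a low, centrifugal force acts outward with Coriolis, so pressure-gradient force balances both:
(1/ρ)|∂P/∂n| = fV + V²/R  →  V² + fR·V − fR·V_g = 0
With fR = 5.23×10⁻⁵ × 498×10³ m = 26.0 m/s:
V = [−fR + √((fR)² + 4 fR V_g)]/2 = [−26.0 + √(26.0² + 4×26.0×11)]/2 = 8.33 m/s
Subgeostrophic (V < V_g = 11 m/s), as expected around a low.
Converting: 8.33 m/s × 3.6 = 30.0 km/h

30.0 km/h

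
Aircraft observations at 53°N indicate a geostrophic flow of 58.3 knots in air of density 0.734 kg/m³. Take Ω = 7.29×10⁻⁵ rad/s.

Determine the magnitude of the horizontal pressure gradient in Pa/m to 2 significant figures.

2.6×10⁻³ Pa/m

Coriolis parameter at 53°N:
f = 2Ω sin φ = 2 × 7.29×10⁻⁵ × sin 53° = 1.16×10⁻⁴ s⁻¹
Wind speed in SI: 58.3 knots = 30.0 m/s
Geostrophic balance rearranged: |∂P/∂n| = f ρ V_g
|∂P/∂n| = 1.16×10⁻⁴ × 0.734 × 30.0 = 2.56×10⁻³ Pa/m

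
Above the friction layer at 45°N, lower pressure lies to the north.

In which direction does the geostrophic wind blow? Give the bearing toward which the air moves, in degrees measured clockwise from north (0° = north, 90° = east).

The pressure-gradient force points toward the north (bearing 000°).
Geostrophic balance: in the Northern Hemisphere the Coriolis force deflects motion to the right, so the geostrophic wind blows 90° to the right of the pressure-gradient force (low pressure on the left).
Rotating 000° by 90° clockwise gives 090° — the wind blows toward the east.

090°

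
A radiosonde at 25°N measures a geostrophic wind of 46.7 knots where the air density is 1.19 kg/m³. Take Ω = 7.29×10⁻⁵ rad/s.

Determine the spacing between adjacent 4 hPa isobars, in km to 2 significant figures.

230 km

Coriolis parameter at 25°N:
f = 2Ω sin φ = 2 × 7.29×10⁻⁵ × sin 25° = 6.16×10⁻⁵ s⁻¹
Wind speed in SI: 46.7 knots = 24.0 m/s
Geostrophic balance rearranged: |∂P/∂n| = f ρ V_g
|∂P/∂n| = 6.16×10⁻⁵ × 1.19 × 24.0 = 1.76×10⁻³ Pa/m
Isobar spacing: Δn = ΔP/|∂P/∂n| = 400 Pa / 1.76×10⁻³ Pa/m = 227066 m ≈ 230 km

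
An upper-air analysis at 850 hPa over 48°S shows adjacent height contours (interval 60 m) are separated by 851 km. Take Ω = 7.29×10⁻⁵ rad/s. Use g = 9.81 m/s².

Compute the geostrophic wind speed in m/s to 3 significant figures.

6.38 m/s

Coriolis parameter at 48°S:
f = 2Ω sin φ = 2 × 7.29×10⁻⁵ × sin 48° = 1.08×10⁻⁴ s⁻¹
Height gradient: |∂Z/∂n| = 60 m / 851000 m = 7.05×10⁻⁵
On a pressure surface, geostrophic balance gives V_g = (g/f)|∂Z/∂n|:
V_g = 9.81 × 7.05×10⁻⁵ / 1.08×10⁻⁴ = 6.38 m/s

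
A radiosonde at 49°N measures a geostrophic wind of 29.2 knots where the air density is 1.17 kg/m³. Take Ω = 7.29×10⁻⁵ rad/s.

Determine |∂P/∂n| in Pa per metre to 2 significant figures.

Coriolis parameter at 49°N:
f = 2Ω sin φ = 2 × 7.29×10⁻⁵ × sin 49° = 1.10×10⁻⁴ s⁻¹
Wind speed in SI: 29.2 knots = 15.0 m/s
Geostrophic balance rearranged: |∂P/∂n| = f ρ V_g
|∂P/∂n| = 1.10×10⁻⁴ × 1.17 × 15.0 = 1.93×10⁻³ Pa/m

1.9×10⁻³ Pa/m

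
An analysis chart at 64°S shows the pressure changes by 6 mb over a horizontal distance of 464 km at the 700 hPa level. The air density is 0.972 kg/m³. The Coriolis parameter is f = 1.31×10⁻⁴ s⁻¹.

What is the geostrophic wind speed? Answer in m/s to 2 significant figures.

10 m/s

Pressure gradient: |∂P/∂n| = 600 Pa / 464000 m = 1.29×10⁻³ Pa/m
Geostrophic balance (pressure-gradient force = Coriolis force):
V_g = (1/(fρ)) |∂P/∂n| = 1.29×10⁻³ / (1.31×10⁻⁴ × 0.972) = 10.2 m/s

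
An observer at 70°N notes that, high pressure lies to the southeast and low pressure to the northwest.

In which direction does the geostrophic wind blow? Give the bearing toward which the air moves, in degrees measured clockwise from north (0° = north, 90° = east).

045°

The pressure-gradient force points toward the northwest (bearing 315°).
Geostrophic balance: in the Northern Hemisphere the Coriolis force deflects motion to the right, so the geostrophic wind blows 90° to the right of the pressure-gradient force (low pressure on the left).
Rotating 315° by 90° clockwise gives 045° — the wind blows toward the northeast.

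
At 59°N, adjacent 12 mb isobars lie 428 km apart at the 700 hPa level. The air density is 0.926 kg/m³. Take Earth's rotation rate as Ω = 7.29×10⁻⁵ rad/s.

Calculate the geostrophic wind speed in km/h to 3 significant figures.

87.2 km/h

Coriolis parameter at 59°N:
f = 2Ω sin φ = 2 × 7.29×10⁻⁵ × sin 59° = 1.25×10⁻⁴ s⁻¹
Pressure gradient: |∂P/∂n| = 1200 Pa / 428000 m = 2.80×10⁻³ Pa/m
Geostrophic balance (pressure-gradient force = Coriolis force):
V_g = (1/(fρ)) |∂P/∂n| = 2.80×10⁻³ / (1.25×10⁻⁴ × 0.926) = 24.2 m/s
Converting: 24.2 m/s × 3.6 = 87.2 km/h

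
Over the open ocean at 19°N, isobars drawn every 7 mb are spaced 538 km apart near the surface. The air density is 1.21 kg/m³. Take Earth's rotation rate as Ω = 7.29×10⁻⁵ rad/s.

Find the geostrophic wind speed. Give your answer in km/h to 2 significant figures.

Coriolis parameter at 19°N:
f = 2Ω sin φ = 2 × 7.29×10⁻⁵ × sin 19° = 4.75×10⁻⁵ s⁻¹
Pressure gradient: |∂P/∂n| = 700 Pa / 538000 m = 1.30×10⁻³ Pa/m
Geostrophic balance (pressure-gradient force = Coriolis force):
V_g = (1/(fρ)) |∂P/∂n| = 1.30×10⁻³ / (4.75×10⁻⁵ × 1.21) = 22.7 m/s
Converting: 22.7 m/s × 3.6 = 82 km/h

82 km/h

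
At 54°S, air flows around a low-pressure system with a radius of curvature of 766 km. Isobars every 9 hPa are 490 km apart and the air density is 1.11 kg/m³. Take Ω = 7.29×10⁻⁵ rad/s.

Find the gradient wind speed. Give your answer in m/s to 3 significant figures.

Coriolis parameter at 54°S:
f = 2Ω sin φ = 2 × 7.29×10⁻⁵ × sin 54° = 1.18×10⁻⁴ s⁻¹
Pressure gradient: |∂P/∂n| = 900 Pa / 490000 m = 1.84×10⁻³ Pa/m
Geostrophic speed: V_g = |∂P/∂n|/(fρ) = 1.84×10⁻³/(1.18×10⁻⁴ × 1.11) = 14.0 m/s
Around a low, centrifugal force acts outward with Coriolis, so pressure-gradient force balances both:
(1/ρ)|∂P/∂n| = fV + V²/R  →  V² + fR·V − fR·V_g = 0
With fR = 1.18×10⁻⁴ × 766×10³ m = 90.4 m/s:
V = [−fR + √((fR)² + 4 fR V_g)]/2 = [−90.4 + √(90.4² + 4×90.4×14)]/2 = 12.3 m/s
Subgeostrophic (V < V_g = 14 m/s), as expected around a low.

12.3 m/s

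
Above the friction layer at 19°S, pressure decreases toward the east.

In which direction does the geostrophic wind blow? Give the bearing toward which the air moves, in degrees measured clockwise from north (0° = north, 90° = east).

000°

The pressure-gradient force points toward the east (bearing 090°).
Geostrophic balance: in the Southern Hemisphere the Coriolis force deflects motion to the left, so the geostrophic wind blows 90° to the left of the pressure-gradient force (low pressure on the right).
Rotating 090° by 90° counterclockwise gives 000° — the wind blows toward the north.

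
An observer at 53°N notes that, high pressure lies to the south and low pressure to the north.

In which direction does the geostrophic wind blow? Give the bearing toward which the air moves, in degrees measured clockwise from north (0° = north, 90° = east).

090°

The pressure-gradient force points toward the north (bearing 000°).
Geostrophic balance: in the Northern Hemisphere the Coriolis force deflects motion to the right, so the geostrophic wind blows 90° to the right of the pressure-gradient force (low pressure on the left).
Rotating 000° by 90° clockwise gives 090° — the wind blows toward the east.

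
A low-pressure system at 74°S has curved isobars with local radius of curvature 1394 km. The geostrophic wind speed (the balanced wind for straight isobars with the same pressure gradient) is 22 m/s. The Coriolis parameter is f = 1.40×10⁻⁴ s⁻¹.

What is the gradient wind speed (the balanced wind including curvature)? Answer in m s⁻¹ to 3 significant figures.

20.0 m s⁻¹

Around a low, centrifugal force acts outward with Coriolis, so pressure-gradient force balances both:
(1/ρ)|∂P/∂n| = fV + V²/R  →  V² + fR·V − fR·V_g = 0
With fR = 1.40×10⁻⁴ × 1394×10³ m = 195 m/s:
V = [−fR + √((fR)² + 4 fR V_g)]/2 = [−195 + √(195² + 4×195×22)]/2 = 20 m/s
Subgeostrophic (V < V_g = 22 m/s), as expected around a low.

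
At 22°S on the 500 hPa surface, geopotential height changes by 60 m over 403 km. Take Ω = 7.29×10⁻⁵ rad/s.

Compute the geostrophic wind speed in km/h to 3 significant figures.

Coriolis parameter at 22°S:
f = 2Ω sin φ = 2 × 7.29×10⁻⁵ × sin 22° = 5.46×10⁻⁵ s⁻¹
Height gradient: |∂Z/∂n| = 60 m / 403000 m = 1.49×10⁻⁴
On a pressure surface, geostrophic balance gives V_g = (g/f)|∂Z/∂n|:
V_g = 9.81 × 1.49×10⁻⁴ / 5.46×10⁻⁵ = 26.7 m/s
Converting: 26.7 m/s × 3.6 = 96.3 km/h

96.3 km/h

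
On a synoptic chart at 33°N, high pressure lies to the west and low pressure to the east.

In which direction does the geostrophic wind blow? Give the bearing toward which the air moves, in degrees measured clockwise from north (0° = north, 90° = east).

180°

The pressure-gradient force points toward the east (bearing 090°).
Geostrophic balance: in the Northern Hemisphere the Coriolis force deflects motion to the right, so the geostrophic wind blows 90° to the right of the pressure-gradient force (low pressure on the left).
Rotating 090° by 90° clockwise gives 180° — the wind blows toward the south.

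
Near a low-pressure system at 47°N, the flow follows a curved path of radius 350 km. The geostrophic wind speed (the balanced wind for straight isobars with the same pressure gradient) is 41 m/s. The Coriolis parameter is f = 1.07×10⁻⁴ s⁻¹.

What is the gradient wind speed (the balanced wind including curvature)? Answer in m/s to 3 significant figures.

24.7 m/s

Around a low, centrifugal force acts outward with Coriolis, so pressure-gradient force balances both:
(1/ρ)|∂P/∂n| = fV + V²/R  →  V² + fR·V − fR·V_g = 0
With fR = 1.07×10⁻⁴ × 350×10³ m = 37.4 m/s:
V = [−fR + √((fR)² + 4 fR V_g)]/2 = [−37.4 + √(37.4² + 4×37.4×41)]/2 = 24.7 m/s
Subgeostrophic (V < V_g = 41 m/s), as expected around a low.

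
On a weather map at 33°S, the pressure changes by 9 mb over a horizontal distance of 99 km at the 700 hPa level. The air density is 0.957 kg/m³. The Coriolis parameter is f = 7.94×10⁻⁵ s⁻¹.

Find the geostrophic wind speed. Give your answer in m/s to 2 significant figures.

120 m/s

Pressure gradient: |∂P/∂n| = 900 Pa / 99000 m = 9.09×10⁻³ Pa/m
Geostrophic balance (pressure-gradient force = Coriolis force):
V_g = (1/(fρ)) |∂P/∂n| = 9.09×10⁻³ / (7.94×10⁻⁵ × 0.957) = 120 m/s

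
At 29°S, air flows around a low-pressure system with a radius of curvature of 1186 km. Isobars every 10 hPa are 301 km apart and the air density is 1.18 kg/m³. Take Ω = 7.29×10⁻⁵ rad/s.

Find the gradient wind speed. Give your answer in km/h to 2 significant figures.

Coriolis parameter at 29°S:
f = 2Ω sin φ = 2 × 7.29×10⁻⁵ × sin 29° = 7.07×10⁻⁵ s⁻¹
Pressure gradient: |∂P/∂n| = 1000 Pa / 301000 m = 3.32×10⁻³ Pa/m
Geostrophic speed: V_g = |∂P/∂n|/(fρ) = 3.32×10⁻³/(7.07×10⁻⁵ × 1.18) = 39.8 m/s
Around a low, centrifugal force acts outward with Coriolis, so pressure-gradient force balances both:
(1/ρ)|∂P/∂n| = fV + V²/R  →  V² + fR·V − fR·V_g = 0
With fR = 7.07×10⁻⁵ × 1186×10³ m = 83.8 m/s:
V = [−fR + √((fR)² + 4 fR V_g)]/2 = [−83.8 + √(83.8² + 4×83.8×39.8)]/2 = 29.5 m/s
Subgeostrophic (V < V_g = 39.8 m/s), as expected around a low.
Converting: 29.5 m/s × 3.6 = 110 km/h

110 km/h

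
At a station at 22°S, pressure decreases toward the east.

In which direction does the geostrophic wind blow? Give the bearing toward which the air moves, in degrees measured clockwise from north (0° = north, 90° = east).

000°

The pressure-gradient force points toward the east (bearing 090°).
Geostrophic balance: in the Southern Hemisphere the Coriolis force deflects motion to the left, so the geostrophic wind blows 90° to the left of the pressure-gradient force (low pressure on the right).
Rotating 090° by 90° counterclockwise gives 000° — the wind blows toward the north.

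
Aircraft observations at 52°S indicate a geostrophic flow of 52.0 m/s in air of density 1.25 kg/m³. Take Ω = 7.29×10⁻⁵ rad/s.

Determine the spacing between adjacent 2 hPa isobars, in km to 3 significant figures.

Coriolis parameter at 52°S:
f = 2Ω sin φ = 2 × 7.29×10⁻⁵ × sin 52° = 1.15×10⁻⁴ s⁻¹
Geostrophic balance rearranged: |∂P/∂n| = f ρ V_g
|∂P/∂n| = 1.15×10⁻⁴ × 1.25 × 52.0 = 7.47×10⁻³ Pa/m
Isobar spacing: Δn = ΔP/|∂P/∂n| = 200 Pa / 7.47×10⁻³ Pa/m = 26781 m ≈ 26.8 km

26.8 km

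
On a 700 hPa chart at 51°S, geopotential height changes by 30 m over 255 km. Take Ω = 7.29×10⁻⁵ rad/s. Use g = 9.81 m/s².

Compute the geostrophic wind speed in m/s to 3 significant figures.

Coriolis parameter at 51°S:
f = 2Ω sin φ = 2 × 7.29×10⁻⁵ × sin 51° = 1.13×10⁻⁴ s⁻¹
Height gradient: |∂Z/∂n| = 30 m / 255000 m = 1.18×10⁻⁴
On a pressure surface, geostrophic balance gives V_g = (g/f)|∂Z/∂n|:
V_g = 9.81 × 1.18×10⁻⁴ / 1.13×10⁻⁴ = 10.2 m/s

10.2 m/s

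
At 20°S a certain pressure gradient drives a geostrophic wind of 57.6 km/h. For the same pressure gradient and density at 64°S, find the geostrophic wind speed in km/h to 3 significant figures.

With the same pressure gradient and density, V_g ∝ 1/f ∝ 1/sin φ.
V₂ = V₁ · sin φ₁ / sin φ₂ = 57.6 × sin 20° / sin 64°
V₂ = 57.6 × 0.3420/0.8988 = 21.9 km/h

21.9 km/h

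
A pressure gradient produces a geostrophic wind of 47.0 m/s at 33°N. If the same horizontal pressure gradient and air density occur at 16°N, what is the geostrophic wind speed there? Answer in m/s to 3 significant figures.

With the same pressure gradient and density, V_g ∝ 1/f ∝ 1/sin φ.
V₂ = V₁ · sin φ₁ / sin φ₂ = 47.0 × sin 33° / sin 16°
V₂ = 47.0 × 0.5446/0.2756 = 92.9 m/s

92.9 m/s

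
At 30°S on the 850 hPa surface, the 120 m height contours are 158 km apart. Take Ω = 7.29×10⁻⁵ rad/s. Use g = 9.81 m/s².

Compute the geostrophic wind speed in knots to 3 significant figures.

Coriolis parameter at 30°S:
f = 2Ω sin φ = 2 × 7.29×10⁻⁵ × sin 30° = 7.29×10⁻⁵ s⁻¹
Height gradient: |∂Z/∂n| = 120 m / 158000 m = 7.59×10⁻⁴
On a pressure surface, geostrophic balance gives V_g = (g/f)|∂Z/∂n|:
V_g = 9.81 × 7.59×10⁻⁴ / 7.29×10⁻⁵ = 102 m/s
Converting: 102 m/s × 1.944 = 199 knots

199 knots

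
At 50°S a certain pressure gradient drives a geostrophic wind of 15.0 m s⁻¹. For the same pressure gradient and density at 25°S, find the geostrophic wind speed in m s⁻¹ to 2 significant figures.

With the same pressure gradient and density, V_g ∝ 1/f ∝ 1/sin φ.
V₂ = V₁ · sin φ₁ / sin φ₂ = 15.0 × sin 50° / sin 25°
V₂ = 15.0 × 0.7660/0.4226 = 27 m s⁻¹

27 m s⁻¹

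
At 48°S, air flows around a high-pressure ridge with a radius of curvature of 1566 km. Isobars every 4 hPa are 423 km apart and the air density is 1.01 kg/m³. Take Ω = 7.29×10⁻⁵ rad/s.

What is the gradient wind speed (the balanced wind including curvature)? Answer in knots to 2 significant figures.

18 knots

Coriolis parameter at 48°S:
f = 2Ω sin φ = 2 × 7.29×10⁻⁵ × sin 48° = 1.08×10⁻⁴ s⁻¹
Pressure gradient: |∂P/∂n| = 400 Pa / 423000 m = 9.46×10⁻⁴ Pa/m
Geostrophic speed: V_g = |∂P/∂n|/(fρ) = 9.46×10⁻⁴/(1.08×10⁻⁴ × 1.01) = 8.64 m/s
Around a high, pressure-gradient force acts outward with centrifugal, so Coriolis balances both:
fV = (1/ρ)|∂P/∂n| + V²/R  →  V² − fR·V + fR·V_g = 0
With fR = 1.08×10⁻⁴ × 1566×10³ m = 170 m/s:
V = [fR − √((fR)² − 4 fR V_g)]/2 = [170 − √(170² − 4×170×8.64)]/2 = 9.13 m/s
Supergeostrophic (V > V_g = 8.64 m/s), as expected around a high.
Converting: 9.13 m/s × 1.944 = 18 knots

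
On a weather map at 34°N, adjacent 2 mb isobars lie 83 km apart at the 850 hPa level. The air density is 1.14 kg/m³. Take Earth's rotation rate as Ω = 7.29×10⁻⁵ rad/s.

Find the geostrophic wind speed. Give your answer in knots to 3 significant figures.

Coriolis parameter at 34°N:
f = 2Ω sin φ = 2 × 7.29×10⁻⁵ × sin 34° = 8.15×10⁻⁵ s⁻¹
Pressure gradient: |∂P/∂n| = 200 Pa / 83000 m = 2.41×10⁻³ Pa/m
Geostrophic balance (pressure-gradient force = Coriolis force):
V_g = (1/(fρ)) |∂P/∂n| = 2.41×10⁻³ / (8.15×10⁻⁵ × 1.14) = 25.9 m/s
Converting: 25.9 m/s × 1.944 = 50.4 knots

50.4 knots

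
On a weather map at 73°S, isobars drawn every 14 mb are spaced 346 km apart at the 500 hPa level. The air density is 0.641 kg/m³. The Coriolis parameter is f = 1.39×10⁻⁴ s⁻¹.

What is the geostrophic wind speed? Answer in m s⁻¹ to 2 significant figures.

Pressure gradient: |∂P/∂n| = 1400 Pa / 346000 m = 4.05×10⁻³ Pa/m
Geostrophic balance (pressure-gradient force = Coriolis force):
V_g = (1/(fρ)) |∂P/∂n| = 4.05×10⁻³ / (1.39×10⁻⁴ × 0.641) = 45.4 m/s

45 m s⁻¹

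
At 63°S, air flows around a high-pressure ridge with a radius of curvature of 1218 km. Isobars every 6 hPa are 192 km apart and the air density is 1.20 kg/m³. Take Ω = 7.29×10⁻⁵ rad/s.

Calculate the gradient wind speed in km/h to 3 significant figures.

Coriolis parameter at 63°S:
f = 2Ω sin φ = 2 × 7.29×10⁻⁵ × sin 63° = 1.30×10⁻⁴ s⁻¹
Pressure gradient: |∂P/∂n| = 600 Pa / 192000 m = 3.12×10⁻³ Pa/m
Geostrophic speed: V_g = |∂P/∂n|/(fρ) = 3.12×10⁻³/(1.30×10⁻⁴ × 1.20) = 20.0 m/s
Around a high, pressure-gradient force acts outward with centrifugal, so Coriolis balances both:
fV = (1/ρ)|∂P/∂n| + V²/R  →  V² − fR·V + fR·V_g = 0
With fR = 1.30×10⁻⁴ × 1218×10³ m = 158 m/s:
V = [fR − √((fR)² − 4 fR V_g)]/2 = [158 − √(158² − 4×158×20)]/2 = 23.6 m/s
Supergeostrophic (V > V_g = 20 m/s), as expected around a high.
Converting: 23.6 m/s × 3.6 = 84.8 km/h

84.8 km/h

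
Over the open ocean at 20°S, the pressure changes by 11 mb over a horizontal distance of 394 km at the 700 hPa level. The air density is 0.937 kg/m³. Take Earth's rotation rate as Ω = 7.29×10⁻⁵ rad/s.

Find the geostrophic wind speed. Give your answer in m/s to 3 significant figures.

Coriolis parameter at 20°S:
f = 2Ω sin φ = 2 × 7.29×10⁻⁵ × sin 20° = 4.99×10⁻⁵ s⁻¹
Pressure gradient: |∂P/∂n| = 1100 Pa / 394000 m = 2.79×10⁻³ Pa/m
Geostrophic balance (pressure-gradient force = Coriolis force):
V_g = (1/(fρ)) |∂P/∂n| = 2.79×10⁻³ / (4.99×10⁻⁵ × 0.937) = 59.8 m/s

59.8 m/s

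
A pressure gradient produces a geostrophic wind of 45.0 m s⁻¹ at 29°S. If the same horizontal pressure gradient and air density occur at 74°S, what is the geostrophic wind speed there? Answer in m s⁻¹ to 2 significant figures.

With the same pressure gradient and density, V_g ∝ 1/f ∝ 1/sin φ.
V₂ = V₁ · sin φ₁ / sin φ₂ = 45.0 × sin 29° / sin 74°
V₂ = 45.0 × 0.4848/0.9613 = 23 m s⁻¹

23 m s⁻¹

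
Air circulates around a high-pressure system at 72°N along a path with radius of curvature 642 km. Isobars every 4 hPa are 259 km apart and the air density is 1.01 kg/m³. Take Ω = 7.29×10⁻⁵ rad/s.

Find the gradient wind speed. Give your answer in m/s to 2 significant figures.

13 m/s

Coriolis parameter at 72°N:
f = 2Ω sin φ = 2 × 7.29×10⁻⁵ × sin 72° = 1.39×10⁻⁴ s⁻¹
Pressure gradient: |∂P/∂n| = 400 Pa / 259000 m = 1.54×10⁻³ Pa/m
Geostrophic speed: V_g = |∂P/∂n|/(fρ) = 1.54×10⁻³/(1.39×10⁻⁴ × 1.01) = 11.0 m/s
Around a high, pressure-gradient force acts outward with centrifugal, so Coriolis balances both:
fV = (1/ρ)|∂P/∂n| + V²/R  →  V² − fR·V + fR·V_g = 0
With fR = 1.39×10⁻⁴ × 642×10³ m = 89.0 m/s:
V = [fR − √((fR)² − 4 fR V_g)]/2 = [89.0 − √(89.0² − 4×89.0×11)]/2 = 12.9 m/s
Supergeostrophic (V > V_g = 11 m/s), as expected around a high.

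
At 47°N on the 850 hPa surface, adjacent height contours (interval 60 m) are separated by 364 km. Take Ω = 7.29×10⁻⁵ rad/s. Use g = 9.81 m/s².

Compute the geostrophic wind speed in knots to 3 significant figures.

Coriolis parameter at 47°N:
f = 2Ω sin φ = 2 × 7.29×10⁻⁵ × sin 47° = 1.07×10⁻⁴ s⁻¹
Height gradient: |∂Z/∂n| = 60 m / 364000 m = 1.65×10⁻⁴
On a pressure surface, geostrophic balance gives V_g = (g/f)|∂Z/∂n|:
V_g = 9.81 × 1.65×10⁻⁴ / 1.07×10⁻⁴ = 15.2 m/s
Converting: 15.2 m/s × 1.944 = 29.5 knots

29.5 knots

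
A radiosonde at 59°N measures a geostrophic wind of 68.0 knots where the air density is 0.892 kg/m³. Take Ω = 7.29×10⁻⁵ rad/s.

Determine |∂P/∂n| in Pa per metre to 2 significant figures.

3.9×10⁻³ Pa/m

Coriolis parameter at 59°N:
f = 2Ω sin φ = 2 × 7.29×10⁻⁵ × sin 59° = 1.25×10⁻⁴ s⁻¹
Wind speed in SI: 68.0 knots = 35.0 m/s
Geostrophic balance rearranged: |∂P/∂n| = f ρ V_g
|∂P/∂n| = 1.25×10⁻⁴ × 0.892 × 35.0 = 3.90×10⁻³ Pa/m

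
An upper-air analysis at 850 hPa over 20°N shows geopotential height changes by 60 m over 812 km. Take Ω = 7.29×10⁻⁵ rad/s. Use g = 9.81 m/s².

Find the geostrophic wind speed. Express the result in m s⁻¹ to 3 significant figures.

Coriolis parameter at 20°N:
f = 2Ω sin φ = 2 × 7.29×10⁻⁵ × sin 20° = 4.99×10⁻⁵ s⁻¹
Height gradient: |∂Z/∂n| = 60 m / 812000 m = 7.39×10⁻⁵
On a pressure surface, geostrophic balance gives V_g = (g/f)|∂Z/∂n|:
V_g = 9.81 × 7.39×10⁻⁵ / 4.99×10⁻⁵ = 14.5 m/s

14.5 m s⁻¹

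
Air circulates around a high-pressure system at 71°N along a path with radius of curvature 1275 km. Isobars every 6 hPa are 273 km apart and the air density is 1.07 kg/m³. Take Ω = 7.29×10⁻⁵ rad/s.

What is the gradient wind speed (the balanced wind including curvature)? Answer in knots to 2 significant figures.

32 knots

Coriolis parameter at 71°N:
f = 2Ω sin φ = 2 × 7.29×10⁻⁵ × sin 71° = 1.38×10⁻⁴ s⁻¹
Pressure gradient: |∂P/∂n| = 600 Pa / 273000 m = 2.20×10⁻³ Pa/m
Geostrophic speed: V_g = |∂P/∂n|/(fρ) = 2.20×10⁻³/(1.38×10⁻⁴ × 1.07) = 14.9 m/s
Around a high, pressure-gradient force acts outward with centrifugal, so Coriolis balances both:
fV = (1/ρ)|∂P/∂n| + V²/R  →  V² − fR·V + fR·V_g = 0
With fR = 1.38×10⁻⁴ × 1275×10³ m = 176 m/s:
V = [fR − √((fR)² − 4 fR V_g)]/2 = [176 − √(176² − 4×176×14.9)]/2 = 16.4 m/s
Supergeostrophic (V > V_g = 14.9 m/s), as expected around a high.
Converting: 16.4 m/s × 1.944 = 32 knots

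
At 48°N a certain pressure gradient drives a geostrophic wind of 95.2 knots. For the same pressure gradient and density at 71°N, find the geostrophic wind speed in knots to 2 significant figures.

75 knots

With the same pressure gradient and density, V_g ∝ 1/f ∝ 1/sin φ.
V₂ = V₁ · sin φ₁ / sin φ₂ = 95.2 × sin 48° / sin 71°
V₂ = 95.2 × 0.7431/0.9455 = 75 knots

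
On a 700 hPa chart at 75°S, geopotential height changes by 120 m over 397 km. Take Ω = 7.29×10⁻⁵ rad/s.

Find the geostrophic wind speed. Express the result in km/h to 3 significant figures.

75.8 km/h

Coriolis parameter at 75°S:
f = 2Ω sin φ = 2 × 7.29×10⁻⁵ × sin 75° = 1.41×10⁻⁴ s⁻¹
Height gradient: |∂Z/∂n| = 120 m / 397000 m = 3.02×10⁻⁴
On a pressure surface, geostrophic balance gives V_g = (g/f)|∂Z/∂n|:
V_g = 9.81 × 3.02×10⁻⁴ / 1.41×10⁻⁴ = 21.1 m/s
Converting: 21.1 m/s × 3.6 = 75.8 km/h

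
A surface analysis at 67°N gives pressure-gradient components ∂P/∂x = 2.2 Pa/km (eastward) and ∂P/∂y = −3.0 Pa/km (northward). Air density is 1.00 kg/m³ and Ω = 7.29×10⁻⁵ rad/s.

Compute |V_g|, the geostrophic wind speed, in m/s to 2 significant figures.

28 m/s

Coriolis parameter at 67°N:
f = 2Ω sin φ = 2 × 7.29×10⁻⁵ × sin 67° = 1.34×10⁻⁴ s⁻¹
Component geostrophic relations (x east, y north):
u_g = −(1/(fρ)) ∂P/∂y,  v_g = (1/(fρ)) ∂P/∂x
u_g = −(−3.0×10⁻³)/(1.34×10⁻⁴ × 1.00) = 22.4 m/s;  v_g = (2.2×10⁻³)/(1.34×10⁻⁴ × 1.00) = 16.4 m/s
|V_g| = √(u_g² + v_g²) = 27.7 m/s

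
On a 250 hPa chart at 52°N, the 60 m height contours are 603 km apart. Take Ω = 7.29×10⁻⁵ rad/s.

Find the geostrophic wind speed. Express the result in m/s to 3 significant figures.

8.50 m/s

Coriolis parameter at 52°N:
f = 2Ω sin φ = 2 × 7.29×10⁻⁵ × sin 52° = 1.15×10⁻⁴ s⁻¹
Height gradient: |∂Z/∂n| = 60 m / 603000 m = 9.95×10⁻⁵
On a pressure surface, geostrophic balance gives V_g = (g/f)|∂Z/∂n|:
V_g = 9.81 × 9.95×10⁻⁵ / 1.15×10⁻⁴ = 8.50 m/s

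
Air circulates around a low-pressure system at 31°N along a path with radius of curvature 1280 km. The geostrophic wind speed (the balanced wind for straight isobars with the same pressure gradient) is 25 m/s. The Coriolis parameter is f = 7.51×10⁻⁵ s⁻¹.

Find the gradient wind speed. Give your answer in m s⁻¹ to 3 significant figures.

Around a low, centrifugal force acts outward with Coriolis, so pressure-gradient force balances both:
(1/ρ)|∂P/∂n| = fV + V²/R  →  V² + fR·V − fR·V_g = 0
With fR = 7.51×10⁻⁵ × 1280×10³ m = 96.1 m/s:
V = [−fR + √((fR)² + 4 fR V_g)]/2 = [−96.1 + √(96.1² + 4×96.1×25)]/2 = 20.6 m/s
Subgeostrophic (V < V_g = 25 m/s), as expected around a low.

20.6 m s⁻¹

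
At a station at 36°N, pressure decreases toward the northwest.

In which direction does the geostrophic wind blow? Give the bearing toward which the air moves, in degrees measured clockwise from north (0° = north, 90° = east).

045°

The pressure-gradient force points toward the northwest (bearing 315°).
Geostrophic balance: in the Northern Hemisphere the Coriolis force deflects motion to the right, so the geostrophic wind blows 90° to the right of the pressure-gradient force (low pressure on the left).
Rotating 315° by 90° clockwise gives 045° — the wind blows toward the northeast.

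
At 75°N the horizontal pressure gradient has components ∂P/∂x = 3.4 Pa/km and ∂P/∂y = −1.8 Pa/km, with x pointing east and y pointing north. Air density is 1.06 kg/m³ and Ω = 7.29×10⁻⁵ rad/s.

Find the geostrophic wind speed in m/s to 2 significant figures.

Coriolis parameter at 75°N:
f = 2Ω sin φ = 2 × 7.29×10⁻⁵ × sin 75° = 1.41×10⁻⁴ s⁻¹
Component geostrophic relations (x east, y north):
u_g = −(1/(fρ)) ∂P/∂y,  v_g = (1/(fρ)) ∂P/∂x
u_g = −(−1.8×10⁻³)/(1.41×10⁻⁴ × 1.06) = 12.1 m/s;  v_g = (3.4×10⁻³)/(1.41×10⁻⁴ × 1.06) = 22.8 m/s
|V_g| = √(u_g² + v_g²) = 25.8 m/s

26 m/s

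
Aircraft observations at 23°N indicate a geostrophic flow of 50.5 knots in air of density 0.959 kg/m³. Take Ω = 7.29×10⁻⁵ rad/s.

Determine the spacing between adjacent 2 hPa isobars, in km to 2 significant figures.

140 km

Coriolis parameter at 23°N:
f = 2Ω sin φ = 2 × 7.29×10⁻⁵ × sin 23° = 5.70×10⁻⁵ s⁻¹
Wind speed in SI: 50.5 knots = 26.0 m/s
Geostrophic balance rearranged: |∂P/∂n| = f ρ V_g
|∂P/∂n| = 5.70×10⁻⁵ × 0.959 × 26.0 = 1.42×10⁻³ Pa/m
Isobar spacing: Δn = ΔP/|∂P/∂n| = 200 Pa / 1.42×10⁻³ Pa/m = 140911 m ≈ 140 km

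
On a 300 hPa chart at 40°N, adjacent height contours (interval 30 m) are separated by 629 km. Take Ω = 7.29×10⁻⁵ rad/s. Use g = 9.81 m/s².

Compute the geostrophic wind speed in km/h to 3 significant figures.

18.0 km/h

Coriolis parameter at 40°N:
f = 2Ω sin φ = 2 × 7.29×10⁻⁵ × sin 40° = 9.37×10⁻⁵ s⁻¹
Height gradient: |∂Z/∂n| = 30 m / 629000 m = 4.77×10⁻⁵
On a pressure surface, geostrophic balance gives V_g = (g/f)|∂Z/∂n|:
V_g = 9.81 × 4.77×10⁻⁵ / 9.37×10⁻⁵ = 4.99 m/s
Converting: 4.99 m/s × 3.6 = 18.0 km/h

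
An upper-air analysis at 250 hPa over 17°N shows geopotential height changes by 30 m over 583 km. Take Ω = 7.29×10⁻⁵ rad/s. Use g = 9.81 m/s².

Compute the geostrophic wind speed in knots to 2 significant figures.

Coriolis parameter at 17°N:
f = 2Ω sin φ = 2 × 7.29×10⁻⁵ × sin 17° = 4.26×10⁻⁵ s⁻¹
Height gradient: |∂Z/∂n| = 30 m / 583000 m = 5.15×10⁻⁵
On a pressure surface, geostrophic balance gives V_g = (g/f)|∂Z/∂n|:
V_g = 9.81 × 5.15×10⁻⁵ / 4.26×10⁻⁵ = 11.8 m/s
Converting: 11.8 m/s × 1.944 = 23 knots

23 knots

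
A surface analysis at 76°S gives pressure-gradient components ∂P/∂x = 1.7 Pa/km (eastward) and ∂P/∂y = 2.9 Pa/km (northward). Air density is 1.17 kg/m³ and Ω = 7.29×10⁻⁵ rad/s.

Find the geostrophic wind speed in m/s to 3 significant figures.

Coriolis parameter at 76°S:
f = 2Ω sin φ = 2 × 7.29×10⁻⁵ × sin 76° = 1.41×10⁻⁴ s⁻¹
In the Southern Hemisphere f is negative: f = −1.41×10⁻⁴ s⁻¹.
Component geostrophic relations (x east, y north):
u_g = −(1/(fρ)) ∂P/∂y,  v_g = (1/(fρ)) ∂P/∂x
u_g = −(2.9×10⁻³)/(−1.41×10⁻⁴ × 1.17) = 17.5 m/s;  v_g = (1.7×10⁻³)/(−1.41×10⁻⁴ × 1.17) = −10.3 m/s
|V_g| = √(u_g² + v_g²) = 20.3 m/s

20.3 m/s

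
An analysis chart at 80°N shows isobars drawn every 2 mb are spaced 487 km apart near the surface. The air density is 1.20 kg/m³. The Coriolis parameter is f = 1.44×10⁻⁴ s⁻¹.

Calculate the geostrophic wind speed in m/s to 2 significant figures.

Pressure gradient: |∂P/∂n| = 200 Pa / 487000 m = 4.11×10⁻⁴ Pa/m
Geostrophic balance (pressure-gradient force = Coriolis force):
V_g = (1/(fρ)) |∂P/∂n| = 4.11×10⁻⁴ / (1.44×10⁻⁴ × 1.20) = 2.38 m/s

2.4 m/s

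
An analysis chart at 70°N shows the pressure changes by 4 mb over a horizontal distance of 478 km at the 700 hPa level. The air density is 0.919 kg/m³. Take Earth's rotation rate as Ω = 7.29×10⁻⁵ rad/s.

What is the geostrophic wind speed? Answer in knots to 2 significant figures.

13 knots

Coriolis parameter at 70°N:
f = 2Ω sin φ = 2 × 7.29×10⁻⁵ × sin 70° = 1.37×10⁻⁴ s⁻¹
Pressure gradient: |∂P/∂n| = 400 Pa / 478000 m = 8.37×10⁻⁴ Pa/m
Geostrophic balance (pressure-gradient force = Coriolis force):
V_g = (1/(fρ)) |∂P/∂n| = 8.37×10⁻⁴ / (1.37×10⁻⁴ × 0.919) = 6.65 m/s
Converting: 6.65 m/s × 1.944 = 13 knots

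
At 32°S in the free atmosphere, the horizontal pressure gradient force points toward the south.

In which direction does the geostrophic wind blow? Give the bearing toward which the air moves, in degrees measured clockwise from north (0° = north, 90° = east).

The pressure-gradient force points toward the south (bearing 180°).
Geostrophic balance: in the Southern Hemisphere the Coriolis force deflects motion to the left, so the geostrophic wind blows 90° to the left of the pressure-gradient force (low pressure on the right).
Rotating 180° by 90° counterclockwise gives 090° — the wind blows toward the east.

090°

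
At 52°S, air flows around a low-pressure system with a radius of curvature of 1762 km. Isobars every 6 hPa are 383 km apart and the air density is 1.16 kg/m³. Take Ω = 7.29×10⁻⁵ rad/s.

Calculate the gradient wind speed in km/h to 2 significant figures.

Coriolis parameter at 52°S:
f = 2Ω sin φ = 2 × 7.29×10⁻⁵ × sin 52° = 1.15×10⁻⁴ s⁻¹
Pressure gradient: |∂P/∂n| = 600 Pa / 383000 m = 1.57×10⁻³ Pa/m
Geostrophic speed: V_g = |∂P/∂n|/(fρ) = 1.57×10⁻³/(1.15×10⁻⁴ × 1.16) = 11.8 m/s
Around a low, centrifugal force acts outward with Coriolis, so pressure-gradient force balances both:
(1/ρ)|∂P/∂n| = fV + V²/R  →  V² + fR·V − fR·V_g = 0
With fR = 1.15×10⁻⁴ × 1762×10³ m = 202 m/s:
V = [−fR + √((fR)² + 4 fR V_g)]/2 = [−202 + √(202² + 4×202×11.8)]/2 = 11.1 m/s
Subgeostrophic (V < V_g = 11.8 m/s), as expected around a low.
Converting: 11.1 m/s × 3.6 = 40 km/h

40 km/h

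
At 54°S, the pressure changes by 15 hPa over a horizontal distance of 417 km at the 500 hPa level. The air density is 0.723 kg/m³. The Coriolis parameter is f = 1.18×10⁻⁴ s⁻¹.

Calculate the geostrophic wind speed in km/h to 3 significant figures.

152 km/h

Pressure gradient: |∂P/∂n| = 1500 Pa / 417000 m = 3.60×10⁻³ Pa/m
Geostrophic balance (pressure-gradient force = Coriolis force):
V_g = (1/(fρ)) |∂P/∂n| = 3.60×10⁻³ / (1.18×10⁻⁴ × 0.723) = 42.2 m/s
Converting: 42.2 m/s × 3.6 = 152 km/h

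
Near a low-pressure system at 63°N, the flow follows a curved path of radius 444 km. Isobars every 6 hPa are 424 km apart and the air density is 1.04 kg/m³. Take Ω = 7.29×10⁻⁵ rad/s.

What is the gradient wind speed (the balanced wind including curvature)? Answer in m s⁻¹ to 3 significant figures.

9.05 m s⁻¹

Coriolis parameter at 63°N:
f = 2Ω sin φ = 2 × 7.29×10⁻⁵ × sin 63° = 1.30×10⁻⁴ s⁻¹
Pressure gradient: |∂P/∂n| = 600 Pa / 424000 m = 1.42×10⁻³ Pa/m
Geostrophic speed: V_g = |∂P/∂n|/(fρ) = 1.42×10⁻³/(1.30×10⁻⁴ × 1.04) = 10.5 m/s
Around a low, centrifugal force acts outward with Coriolis, so pressure-gradient force balances both:
(1/ρ)|∂P/∂n| = fV + V²/R  →  V² + fR·V − fR·V_g = 0
With fR = 1.30×10⁻⁴ × 444×10³ m = 57.7 m/s:
V = [−fR + √((fR)² + 4 fR V_g)]/2 = [−57.7 + √(57.7² + 4×57.7×10.5)]/2 = 9.05 m/s
Subgeostrophic (V < V_g = 10.5 m/s), as expected around a low.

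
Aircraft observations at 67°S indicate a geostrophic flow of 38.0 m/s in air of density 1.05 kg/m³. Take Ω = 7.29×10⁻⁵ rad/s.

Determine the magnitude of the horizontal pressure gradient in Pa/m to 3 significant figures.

5.35×10⁻³ Pa/m

Coriolis parameter at 67°S:
f = 2Ω sin φ = 2 × 7.29×10⁻⁵ × sin 67° = 1.34×10⁻⁴ s⁻¹
Geostrophic balance rearranged: |∂P/∂n| = f ρ V_g
|∂P/∂n| = 1.34×10⁻⁴ × 1.05 × 38.0 = 5.35×10⁻³ Pa/m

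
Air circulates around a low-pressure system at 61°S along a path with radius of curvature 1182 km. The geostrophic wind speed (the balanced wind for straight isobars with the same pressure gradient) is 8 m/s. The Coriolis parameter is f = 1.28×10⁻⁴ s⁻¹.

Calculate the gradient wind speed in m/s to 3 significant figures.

7.62 m/s

Around a low, centrifugal force acts outward with Coriolis, so pressure-gradient force balances both:
(1/ρ)|∂P/∂n| = fV + V²/R  →  V² + fR·V − fR·V_g = 0
With fR = 1.28×10⁻⁴ × 1182×10³ m = 151 m/s:
V = [−fR + √((fR)² + 4 fR V_g)]/2 = [−151 + √(151² + 4×151×8)]/2 = 7.62 m/s
Subgeostrophic (V < V_g = 8 m/s), as expected around a low.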